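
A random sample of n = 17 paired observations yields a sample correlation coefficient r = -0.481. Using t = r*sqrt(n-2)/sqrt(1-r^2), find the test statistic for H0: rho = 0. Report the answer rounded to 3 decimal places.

1 − r² = 1 − 0.231361 = 0.768639;  √(1−r²) = 0.876721
√(n−2) = √15 = 3.872983
t = r·√(n−2)/√(1−r²) = -0.481 · 3.872983 / 0.876721 = -2.125

-2.125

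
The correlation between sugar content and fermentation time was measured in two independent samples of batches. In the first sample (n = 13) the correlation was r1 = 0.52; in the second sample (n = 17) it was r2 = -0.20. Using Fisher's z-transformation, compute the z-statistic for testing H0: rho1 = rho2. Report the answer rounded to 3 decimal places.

1.882

z1 = atanh(0.52) = 0.576340,  z2 = atanh(-0.20) = -0.202733
SE = √(1/(n1−3) + 1/(n2−3)) = √(1/10 + 1/14) = √(0.1000000 + 0.0714286) = √0.1714286 = 0.414039
z = (z1 − z2)/SE = (0.576340 − (-0.202733)) / 0.414039 = 0.779073 / 0.414039 = 1.882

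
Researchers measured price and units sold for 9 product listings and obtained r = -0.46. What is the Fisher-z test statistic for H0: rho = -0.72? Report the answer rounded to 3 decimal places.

1.005

Fisher z: atanh(-0.46) = -0.497311, atanh(-0.72) = -0.907645
z = (z_r − z_0)·√(n−3) = (-0.497311 − (-0.907645))·√6 = 0.410334 · 2.449490 = 1.005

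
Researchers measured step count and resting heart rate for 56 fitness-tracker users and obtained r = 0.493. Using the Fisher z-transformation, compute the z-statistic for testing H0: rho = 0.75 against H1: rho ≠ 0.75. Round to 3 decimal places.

z_r = atanh(0.493) = 0.540016,  z_0 = atanh(0.75) = 0.972955
SE = 1/√(n−3) = 1/√53 = 0.137361
z = (z_r − z_0)/SE = (0.540016 − 0.972955) / 0.137361 = -0.432939 / 0.137361 = -3.152

-3.152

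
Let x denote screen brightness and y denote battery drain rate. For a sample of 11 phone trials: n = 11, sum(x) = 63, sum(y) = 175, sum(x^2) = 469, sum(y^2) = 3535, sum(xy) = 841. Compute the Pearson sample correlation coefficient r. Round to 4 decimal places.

S_xy = nΣxy − ΣxΣy = 11·841 − 63·175 = 9251 − 11025 = -1774
S_xx = nΣx² − (Σx)² = 11·469 − 63² = 5159 − 3969 = 1190
S_yy = nΣy² − (Σy)² = 11·3535 − 175² = 38885 − 30625 = 8260
r = S_xy / √(S_xx·S_yy) = -1774 / √(1190·8260) = -1774 / √9829400 = -1774 / 3135.1874 = -0.5658

-0.5658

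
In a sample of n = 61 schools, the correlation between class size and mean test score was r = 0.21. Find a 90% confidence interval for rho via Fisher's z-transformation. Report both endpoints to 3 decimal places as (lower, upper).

Fisher z: z_r = atanh(r) = ½·ln((1+0.21)/(1−0.21)) = 0.213171
SE(z) = 1/√(n−3) = 1/√58 = 0.131306
90% ⇒ z* = 1.645; margin = 1.645·0.131306 = 0.215998
CI on z-scale: (-0.002827, 0.429169)
Back-transform: tanh(-0.002827) = -0.002827, tanh(0.429169) = 0.404627

(-0.003, 0.405)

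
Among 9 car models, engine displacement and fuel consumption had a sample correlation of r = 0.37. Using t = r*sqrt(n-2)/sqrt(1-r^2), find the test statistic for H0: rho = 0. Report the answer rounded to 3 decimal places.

1.054

1 − r² = 1 − 0.1369 = 0.8631;  √(1−r²) = 0.929032
√(n−2) = √7 = 2.645751
t = r·√(n−2)/√(1−r²) = 0.37 · 2.645751 / 0.929032 = 1.054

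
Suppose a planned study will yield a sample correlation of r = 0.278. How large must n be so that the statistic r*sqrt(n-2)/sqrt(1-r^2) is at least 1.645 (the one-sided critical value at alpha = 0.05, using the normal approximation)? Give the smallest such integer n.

r√(n−2)/√(1−r²) ≥ 1.645  ⇔  n−2 ≥ (1.645)²·(1−r²)/r²
(1−r²)/r² = (1−0.077284)/0.077284 = 11.9393
n ≥ 2 + 2.706025·11.9393 = 2 + 32.3080 = 34.3080
⌈34.3080⌉ = 35

35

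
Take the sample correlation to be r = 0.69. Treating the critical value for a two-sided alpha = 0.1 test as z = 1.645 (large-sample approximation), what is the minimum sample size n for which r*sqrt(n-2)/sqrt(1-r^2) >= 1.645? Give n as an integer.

5

Need r·√(n−2)/√(1−r²) ≥ 1.645
√(n−2) ≥ 1.645·√(1−0.4761) / 0.69 = 1.645·0.723809 / 0.69 = 1.7256
n−2 ≥ 2.9777  ⇒  n ≥ 4.9777
Smallest integer n = 5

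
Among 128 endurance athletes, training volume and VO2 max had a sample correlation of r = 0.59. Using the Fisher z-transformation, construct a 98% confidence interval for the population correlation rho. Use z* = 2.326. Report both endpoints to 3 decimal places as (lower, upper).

z_r = atanh(0.59) = 0.677666;  SE = 1/√(n−3) = 1/√125 = 0.089443
z-limits: 0.677666 ± 2.326·0.089443 = 0.677666 ± 0.208044 = [0.469622, 0.885710]
ρ-limits: (tanh 0.469622, tanh 0.885710) = (0.438, 0.709)

(0.438, 0.709)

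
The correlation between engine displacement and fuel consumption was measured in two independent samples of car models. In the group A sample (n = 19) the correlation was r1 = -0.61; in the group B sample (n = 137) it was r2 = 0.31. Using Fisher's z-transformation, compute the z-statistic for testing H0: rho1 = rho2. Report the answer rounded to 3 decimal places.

-3.892

z1 = atanh(-0.61) = -0.708921,  z2 = atanh(0.31) = 0.320545
SE = √(1/(n1−3) + 1/(n2−3)) = √(1/16 + 1/134) = √(0.0625000 + 0.0074627) = √0.0699627 = 0.264505
z = (z1 − z2)/SE = (-0.708921 − 0.320545) / 0.264505 = -1.029466 / 0.264505 = -3.892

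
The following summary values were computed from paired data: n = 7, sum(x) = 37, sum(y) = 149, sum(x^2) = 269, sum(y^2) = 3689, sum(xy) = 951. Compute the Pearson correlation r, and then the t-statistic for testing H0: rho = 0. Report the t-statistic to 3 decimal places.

3.440

S_xy = nΣxy − ΣxΣy = 7·951 − 37·149 = 6657 − 5513 = 1144
S_xx = nΣx² − (Σx)² = 7·269 − 37² = 1883 − 1369 = 514
S_yy = nΣy² − (Σy)² = 7·3689 − 149² = 25823 − 22201 = 3622
r = S_xy / √(S_xx·S_yy) = 1144 / √(514·3622) = 1144 / √1861708 = 1144 / 1364.4442 = 0.8384
t = r·√(n−2)/√(1−r²) = 0.8384·√5 / √(1−0.702915) = 1.874719 / 0.545055 = 3.440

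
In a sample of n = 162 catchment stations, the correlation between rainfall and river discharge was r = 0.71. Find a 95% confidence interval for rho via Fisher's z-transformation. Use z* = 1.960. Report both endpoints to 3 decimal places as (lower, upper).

z_r = atanh(0.71) = 0.887184;  SE = 1/√(n−3) = 1/√159 = 0.079305
z-limits: 0.887184 ± 1.960·0.079305 = 0.887184 ± 0.155438 = [0.731746, 1.042622]
ρ-limits: (tanh 0.731746, tanh 1.042622) = (0.624, 0.779)

(0.624, 0.779)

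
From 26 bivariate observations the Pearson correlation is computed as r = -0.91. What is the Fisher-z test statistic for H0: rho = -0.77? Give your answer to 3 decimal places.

-2.432

z_r = atanh(-0.91) = -1.527524,  z_0 = atanh(-0.77) = -1.020328
SE = 1/√(n−3) = 1/√23 = 0.208514
z = (z_r − z_0)/SE = (-1.527524 − (-1.020328)) / 0.208514 = -0.507196 / 0.208514 = -2.432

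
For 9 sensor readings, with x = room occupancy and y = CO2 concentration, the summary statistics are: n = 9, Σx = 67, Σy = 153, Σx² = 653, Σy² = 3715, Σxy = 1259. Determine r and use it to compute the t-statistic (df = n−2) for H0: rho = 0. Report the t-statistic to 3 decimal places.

0.800

Numerator: nΣxy − (Σx)(Σy) = 9·1259 − (67)(153) = 1080
Denominator: √[(nΣx²−(Σx)²)(nΣy²−(Σy)²)]
  nΣx²−(Σx)² = 9·653 − 4489 = 1388;  nΣy²−(Σy)² = 9·3715 − 23409 = 10026
  √(1388·10026) = √13916088 = 3730.4273
r = 1080 / 3730.4273 = 0.2895
t = r·√(n−2)/√(1−r²) = 0.2895·√7 / √(1−0.083810) = 0.765945 / 0.957178 = 0.800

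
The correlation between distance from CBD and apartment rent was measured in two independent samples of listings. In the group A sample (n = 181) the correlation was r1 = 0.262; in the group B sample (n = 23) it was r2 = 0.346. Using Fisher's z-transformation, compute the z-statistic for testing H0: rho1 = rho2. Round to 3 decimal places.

-0.393

Fisher z-transforms: z1 = atanh(0.262) = 0.268255, z2 = atanh(0.346) = 0.360893; difference d = -0.092638
Var(d) = 1/178 + 1/20 = 0.0056180 + 0.0500000 = 0.0556180
z = d/√Var(d) = -0.092638 / √0.0556180 = -0.092638 / 0.235835 = -0.393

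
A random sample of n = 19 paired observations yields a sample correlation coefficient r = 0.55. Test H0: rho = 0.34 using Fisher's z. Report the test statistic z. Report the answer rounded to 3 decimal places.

1.057

Fisher z: atanh(0.55) = 0.618381, atanh(0.34) = 0.354093
z = (z_r − z_0)·√(n−3) = (0.618381 − 0.354093)·√16 = 0.264288 · 4.000000 = 1.057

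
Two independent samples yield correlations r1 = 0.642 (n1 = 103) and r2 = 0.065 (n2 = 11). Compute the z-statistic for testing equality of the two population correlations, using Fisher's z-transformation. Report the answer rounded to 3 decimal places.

z1 = atanh(0.642) = 0.761569,  z2 = atanh(0.065) = 0.065092
SE = √(1/(n1−3) + 1/(n2−3)) = √(1/100 + 1/8) = √(0.0100000 + 0.1250000) = √0.1350000 = 0.367423
z = (z1 − z2)/SE = (0.761569 − 0.065092) / 0.367423 = 0.696477 / 0.367423 = 1.896

1.896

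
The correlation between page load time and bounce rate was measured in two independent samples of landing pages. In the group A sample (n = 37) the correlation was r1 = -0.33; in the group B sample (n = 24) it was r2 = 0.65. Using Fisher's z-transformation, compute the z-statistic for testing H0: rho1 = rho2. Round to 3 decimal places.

Fisher z-transforms: z1 = atanh(-0.33) = -0.342828, z2 = atanh(0.65) = 0.775299; difference d = -1.118127
Var(d) = 1/34 + 1/21 = 0.0294118 + 0.0476190 = 0.0770308
z = d/√Var(d) = -1.118127 / √0.0770308 = -1.118127 / 0.277544 = -4.029

-4.029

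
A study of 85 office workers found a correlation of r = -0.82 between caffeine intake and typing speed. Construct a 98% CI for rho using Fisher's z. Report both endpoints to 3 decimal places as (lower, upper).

(-0.888, -0.716)

z_r = atanh(-0.82) = -1.156817;  SE = 1/√(n−3) = 1/√82 = 0.110432
z-limits: -1.156817 ± 2.326·0.110432 = -1.156817 ± 0.256865 = [-1.413682, -0.899952]
ρ-limits: (tanh -1.413682, tanh -0.899952) = (-0.888, -0.716)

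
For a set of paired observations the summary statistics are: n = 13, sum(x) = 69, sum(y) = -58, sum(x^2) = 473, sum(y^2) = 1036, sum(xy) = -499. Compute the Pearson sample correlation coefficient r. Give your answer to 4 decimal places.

S_xy = nΣxy − ΣxΣy = 13·(-499) − 69·(-58) = -6487 − (-4002) = -2485
S_xx = nΣx² − (Σx)² = 13·473 − 69² = 6149 − 4761 = 1388
S_yy = nΣy² − (Σy)² = 13·1036 − (-58)² = 13468 − 3364 = 10104
r = S_xy / √(S_xx·S_yy) = -2485 / √(1388·10104) = -2485 / √14024352 = -2485 / 3744.9101 = -0.6636

-0.6636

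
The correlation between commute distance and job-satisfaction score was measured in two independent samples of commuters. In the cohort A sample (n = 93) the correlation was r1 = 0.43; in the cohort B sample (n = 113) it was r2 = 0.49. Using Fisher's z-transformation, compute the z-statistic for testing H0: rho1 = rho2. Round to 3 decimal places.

z1 = atanh(0.43) = 0.459897,  z2 = atanh(0.49) = 0.536060
SE = √(1/(n1−3) + 1/(n2−3)) = √(1/90 + 1/110) = √(0.0111111 + 0.0090909) = √0.0202020 = 0.142134
z = (z1 − z2)/SE = (0.459897 − 0.536060) / 0.142134 = -0.076163 / 0.142134 = -0.536

-0.536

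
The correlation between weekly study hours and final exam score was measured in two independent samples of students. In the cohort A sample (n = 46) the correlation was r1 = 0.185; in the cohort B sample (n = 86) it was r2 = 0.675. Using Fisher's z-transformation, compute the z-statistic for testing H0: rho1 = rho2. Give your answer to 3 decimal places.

z1 = atanh(0.185) = 0.187155,  z2 = atanh(0.675) = 0.819872
SE = √(1/(n1−3) + 1/(n2−3)) = √(1/43 + 1/83) = √(0.0232558 + 0.0120482) = √0.0353040 = 0.187894
z = (z1 − z2)/SE = (0.187155 − 0.819872) / 0.187894 = -0.632717 / 0.187894 = -3.367

-3.367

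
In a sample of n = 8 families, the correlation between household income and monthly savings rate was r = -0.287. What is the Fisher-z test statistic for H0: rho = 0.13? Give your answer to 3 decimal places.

z_r = atanh(-0.287) = -0.295294,  z_0 = atanh(0.13) = 0.130740
SE = 1/√(n−3) = 1/√5 = 0.447214
z = (z_r − z_0)/SE = (-0.295294 − 0.130740) / 0.447214 = -0.426034 / 0.447214 = -0.953

-0.953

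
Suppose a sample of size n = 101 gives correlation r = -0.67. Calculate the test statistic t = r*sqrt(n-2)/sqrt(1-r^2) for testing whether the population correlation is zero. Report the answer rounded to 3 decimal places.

-8.980

t = r·√(n−2) / √(1−r²) with r = -0.67, n = 101
  = -0.67·√99 / √(1 − 0.4489)
  = -0.67·9.949874 / 0.742361
  = -6.666416 / 0.742361 = -8.980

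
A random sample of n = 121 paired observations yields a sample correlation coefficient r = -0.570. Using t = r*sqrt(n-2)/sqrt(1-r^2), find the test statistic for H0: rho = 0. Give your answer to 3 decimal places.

1 − r² = 1 − 0.324900 = 0.675100;  √(1−r²) = 0.821645
√(n−2) = √119 = 10.908712
t = r·√(n−2)/√(1−r²) = -0.570 · 10.908712 / 0.821645 = -7.568

-7.568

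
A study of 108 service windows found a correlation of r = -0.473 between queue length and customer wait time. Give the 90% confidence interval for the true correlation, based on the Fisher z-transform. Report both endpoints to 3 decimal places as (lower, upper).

z_r = atanh(-0.473) = -0.513928;  SE = 1/√(n−3) = 1/√105 = 0.097590
z-limits: -0.513928 ± 1.645·0.097590 = -0.513928 ± 0.160536 = [-0.674464, -0.353392]
ρ-limits: (tanh -0.674464, tanh -0.353392) = (-0.588, -0.339)

(-0.588, -0.339)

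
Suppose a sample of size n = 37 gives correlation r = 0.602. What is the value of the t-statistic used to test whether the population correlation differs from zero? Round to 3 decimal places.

4.460

t = r·√(n−2) / √(1−r²) with r = 0.602, n = 37
  = 0.602·√35 / √(1 − 0.362404)
  = 0.602·5.916080 / 0.798496
  = 3.561480 / 0.798496 = 4.460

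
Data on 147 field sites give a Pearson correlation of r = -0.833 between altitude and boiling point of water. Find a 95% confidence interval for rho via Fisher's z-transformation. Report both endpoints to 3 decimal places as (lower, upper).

(-0.877, -0.776)

z_r = atanh(-0.833) = -1.197858;  SE = 1/√(n−3) = 1/√144 = 0.083333
z-limits: -1.197858 ± 1.960·0.083333 = -1.197858 ± 0.163333 = [-1.361191, -1.034525]
ρ-limits: (tanh -1.361191, tanh -1.034525) = (-0.877, -0.776)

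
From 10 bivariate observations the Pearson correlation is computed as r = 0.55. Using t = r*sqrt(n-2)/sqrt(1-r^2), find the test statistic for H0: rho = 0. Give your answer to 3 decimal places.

1.863

1 − r² = 1 − 0.3025 = 0.6975;  √(1−r²) = 0.835165
√(n−2) = √8 = 2.828427
t = r·√(n−2)/√(1−r²) = 0.55 · 2.828427 / 0.835165 = 1.863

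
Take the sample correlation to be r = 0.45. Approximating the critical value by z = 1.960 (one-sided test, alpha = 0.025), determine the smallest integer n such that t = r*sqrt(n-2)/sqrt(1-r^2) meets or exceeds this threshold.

Need r·√(n−2)/√(1−r²) ≥ 1.960
√(n−2) ≥ 1.960·√(1−0.2025) / 0.45 = 1.960·0.893029 / 0.45 = 3.8896
n−2 ≥ 15.1290  ⇒  n ≥ 17.1290
Smallest integer n = 18

18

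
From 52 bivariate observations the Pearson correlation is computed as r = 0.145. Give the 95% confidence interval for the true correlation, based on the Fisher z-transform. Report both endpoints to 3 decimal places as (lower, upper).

(-0.133, 0.402)

z_r = atanh(0.145) = 0.146029;  SE = 1/√(n−3) = 1/√49 = 0.142857
z-limits: 0.146029 ± 1.960·0.142857 = 0.146029 ± 0.280000 = [-0.133971, 0.426029]
ρ-limits: (tanh -0.133971, tanh 0.426029) = (-0.133, 0.402)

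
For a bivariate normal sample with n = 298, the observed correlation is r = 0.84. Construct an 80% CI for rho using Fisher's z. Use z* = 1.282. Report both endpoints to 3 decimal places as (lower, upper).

z_r = atanh(0.84) = 1.221174;  SE = 1/√(n−3) = 1/√295 = 0.058222
z-limits: 1.221174 ± 1.282·0.058222 = 1.221174 ± 0.074641 = [1.146533, 1.295815]
ρ-limits: (tanh 1.146533, tanh 1.295815) = (0.817, 0.861)

(0.817, 0.861)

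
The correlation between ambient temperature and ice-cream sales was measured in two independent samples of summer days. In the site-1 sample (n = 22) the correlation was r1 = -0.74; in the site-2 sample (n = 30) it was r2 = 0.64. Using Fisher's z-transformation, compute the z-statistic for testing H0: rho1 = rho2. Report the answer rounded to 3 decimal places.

-5.706

Fisher z-transforms: z1 = atanh(-0.74) = -0.950479, z2 = atanh(0.64) = 0.758174; difference d = -1.708653
Var(d) = 1/19 + 1/27 = 0.0526316 + 0.0370370 = 0.0896686
z = d/√Var(d) = -1.708653 / √0.0896686 = -1.708653 / 0.299447 = -5.706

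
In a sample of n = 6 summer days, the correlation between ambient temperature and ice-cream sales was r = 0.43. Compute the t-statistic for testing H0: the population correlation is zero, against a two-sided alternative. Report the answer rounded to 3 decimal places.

0.953

t = r·√(n−2) / √(1−r²) with r = 0.43, n = 6
  = 0.43·√4 / √(1 − 0.1849)
  = 0.43·2.000000 / 0.902829
  = 0.860000 / 0.902829 = 0.953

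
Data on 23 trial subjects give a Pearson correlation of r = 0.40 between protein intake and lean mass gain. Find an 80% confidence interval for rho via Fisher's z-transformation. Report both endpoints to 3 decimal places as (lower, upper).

(0.136, 0.611)

Fisher z: z_r = atanh(r) = ½·ln((1+0.40)/(1−0.40)) = 0.423649
SE(z) = 1/√(n−3) = 1/√20 = 0.223607
80% ⇒ z* = 1.282; margin = 1.282·0.223607 = 0.286664
CI on z-scale: (0.136985, 0.710313)
Back-transform: tanh(0.136985) = 0.136135, tanh(0.710313) = 0.610873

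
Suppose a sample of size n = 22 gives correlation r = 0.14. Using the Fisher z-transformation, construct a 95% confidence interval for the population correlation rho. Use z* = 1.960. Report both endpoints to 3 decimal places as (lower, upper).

Fisher z: z_r = atanh(r) = ½·ln((1+0.14)/(1−0.14)) = 0.140926
SE(z) = 1/√(n−3) = 1/√19 = 0.229416
95% ⇒ z* = 1.960; margin = 1.960·0.229416 = 0.449655
CI on z-scale: (-0.308729, 0.590581)
Back-transform: tanh(-0.308729) = -0.299280, tanh(0.590581) = 0.530313

(-0.299, 0.530)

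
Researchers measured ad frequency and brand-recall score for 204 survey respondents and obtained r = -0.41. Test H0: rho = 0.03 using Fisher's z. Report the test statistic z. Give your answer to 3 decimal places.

-6.601

z_r = atanh(-0.41) = -0.435611,  z_0 = atanh(0.03) = 0.030009
SE = 1/√(n−3) = 1/√201 = 0.070535
z = (z_r − z_0)/SE = (-0.435611 − 0.030009) / 0.070535 = -0.465620 / 0.070535 = -6.601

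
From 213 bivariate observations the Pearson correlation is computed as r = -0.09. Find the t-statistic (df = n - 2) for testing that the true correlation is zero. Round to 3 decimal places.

t = r·√(n−2) / √(1−r²) with r = -0.09, n = 213
  = -0.09·√211 / √(1 − 0.0081)
  = -0.09·14.525839 / 0.995942
  = -1.307326 / 0.995942 = -1.313

-1.313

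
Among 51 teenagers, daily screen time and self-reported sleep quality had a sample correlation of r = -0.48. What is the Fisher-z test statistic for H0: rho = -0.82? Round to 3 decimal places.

4.391

Fisher z: atanh(-0.48) = -0.522984, atanh(-0.82) = -1.156817
z = (z_r − z_0)·√(n−3) = (-0.522984 − (-1.156817))·√48 = 0.633833 · 6.928203 = 4.391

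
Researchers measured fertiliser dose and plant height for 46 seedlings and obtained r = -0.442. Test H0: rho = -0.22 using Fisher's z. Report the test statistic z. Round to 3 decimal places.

Fisher z: atanh(-0.442) = -0.474714, atanh(-0.22) = -0.223656
z = (z_r − z_0)·√(n−3) = (-0.474714 − (-0.223656))·√43 = -0.251058 · 6.557439 = -1.646

-1.646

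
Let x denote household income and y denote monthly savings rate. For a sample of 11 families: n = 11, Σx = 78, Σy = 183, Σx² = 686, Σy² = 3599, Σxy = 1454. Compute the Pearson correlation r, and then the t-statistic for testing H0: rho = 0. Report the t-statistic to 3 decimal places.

S_xy = nΣxy − ΣxΣy = 11·1454 − 78·183 = 15994 − 14274 = 1720
S_xx = nΣx² − (Σx)² = 11·686 − 78² = 7546 − 6084 = 1462
S_yy = nΣy² − (Σy)² = 11·3599 − 183² = 39589 − 33489 = 6100
r = S_xy / √(S_xx·S_yy) = 1720 / √(1462·6100) = 1720 / √8918200 = 1720 / 2986.3355 = 0.5760
t = r·√(n−2)/√(1−r²) = 0.5760·√9 / √(1−0.331776) = 1.728000 / 0.817450 = 2.114

2.114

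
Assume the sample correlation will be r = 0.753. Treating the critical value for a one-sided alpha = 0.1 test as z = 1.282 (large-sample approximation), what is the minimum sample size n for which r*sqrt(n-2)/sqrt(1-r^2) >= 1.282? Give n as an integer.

r√(n−2)/√(1−r²) ≥ 1.282  ⇔  n−2 ≥ (1.282)²·(1−r²)/r²
(1−r²)/r² = (1−0.567009)/0.567009 = 0.7636
n ≥ 2 + 1.643524·0.7636 = 2 + 1.2550 = 3.2550
⌈3.2550⌉ = 4

4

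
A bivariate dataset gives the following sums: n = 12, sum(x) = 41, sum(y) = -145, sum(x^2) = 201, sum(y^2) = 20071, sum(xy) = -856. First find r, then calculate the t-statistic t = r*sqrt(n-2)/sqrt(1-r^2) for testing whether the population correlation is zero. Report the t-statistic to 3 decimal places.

-1.148

Numerator: nΣxy − (Σx)(Σy) = 12·(-856) − (41)(-145) = -4327
Denominator: √[(nΣx²−(Σx)²)(nΣy²−(Σy)²)]
  nΣx²−(Σx)² = 12·201 − 1681 = 731;  nΣy²−(Σy)² = 12·20071 − 21025 = 219827
  √(731·219827) = √160693537 = 12676.4955
r = -4327 / 12676.4955 = -0.3413
t = r·√(n−2)/√(1−r²) = -0.3413·√10 / √(1−0.116486) = -1.079285 / 0.939954 = -1.148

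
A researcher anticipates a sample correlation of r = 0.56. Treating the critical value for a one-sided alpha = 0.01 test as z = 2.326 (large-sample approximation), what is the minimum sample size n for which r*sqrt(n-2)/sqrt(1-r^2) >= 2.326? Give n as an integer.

14

Need r·√(n−2)/√(1−r²) ≥ 2.326
√(n−2) ≥ 2.326·√(1−0.3136) / 0.56 = 2.326·0.828493 / 0.56 = 3.4412
n−2 ≥ 11.8419  ⇒  n ≥ 13.8419
Smallest integer n = 14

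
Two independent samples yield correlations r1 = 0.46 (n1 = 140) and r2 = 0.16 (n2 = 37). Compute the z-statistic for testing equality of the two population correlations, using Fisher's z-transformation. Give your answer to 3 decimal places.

1.753

z1 = atanh(0.46) = 0.497311,  z2 = atanh(0.16) = 0.161387
SE = √(1/(n1−3) + 1/(n2−3)) = √(1/137 + 1/34) = √(0.0072993 + 0.0294118) = √0.0367111 = 0.191601
z = (z1 − z2)/SE = (0.497311 − 0.161387) / 0.191601 = 0.335924 / 0.191601 = 1.753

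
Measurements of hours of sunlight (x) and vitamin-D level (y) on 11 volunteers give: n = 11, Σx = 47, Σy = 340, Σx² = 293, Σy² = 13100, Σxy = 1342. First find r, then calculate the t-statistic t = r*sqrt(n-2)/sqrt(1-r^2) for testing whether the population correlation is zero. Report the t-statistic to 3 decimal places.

-0.698

S_xy = nΣxy − ΣxΣy = 11·1342 − 47·340 = 14762 − 15980 = -1218
S_xx = nΣx² − (Σx)² = 11·293 − 47² = 3223 − 2209 = 1014
S_yy = nΣy² − (Σy)² = 11·13100 − 340² = 144100 − 115600 = 28500
r = S_xy / √(S_xx·S_yy) = -1218 / √(1014·28500) = -1218 / √28899000 = -1218 / 5375.7790 = -0.2266
t = r·√(n−2)/√(1−r²) = -0.2266·√9 / √(1−0.051348) = -0.679800 / 0.973988 = -0.698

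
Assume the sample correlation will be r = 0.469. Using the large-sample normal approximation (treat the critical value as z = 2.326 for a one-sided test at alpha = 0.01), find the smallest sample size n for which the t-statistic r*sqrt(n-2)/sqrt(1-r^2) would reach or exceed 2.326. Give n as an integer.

22

r√(n−2)/√(1−r²) ≥ 2.326  ⇔  n−2 ≥ (2.326)²·(1−r²)/r²
(1−r²)/r² = (1−0.219961)/0.219961 = 3.5463
n ≥ 2 + 5.410276·3.5463 = 2 + 19.1865 = 21.1865
⌈21.1865⌉ = 22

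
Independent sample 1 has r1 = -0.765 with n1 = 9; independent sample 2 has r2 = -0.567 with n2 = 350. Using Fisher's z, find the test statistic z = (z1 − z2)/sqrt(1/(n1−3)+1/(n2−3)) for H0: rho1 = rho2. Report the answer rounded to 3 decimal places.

Fisher z-transforms: z1 = atanh(-0.765) = -1.008160, z2 = atanh(-0.567) = -0.643090; difference d = -0.365070
Var(d) = 1/6 + 1/347 = 0.1666667 + 0.0028818 = 0.1695485
z = d/√Var(d) = -0.365070 / √0.1695485 = -0.365070 / 0.411763 = -0.887

-0.887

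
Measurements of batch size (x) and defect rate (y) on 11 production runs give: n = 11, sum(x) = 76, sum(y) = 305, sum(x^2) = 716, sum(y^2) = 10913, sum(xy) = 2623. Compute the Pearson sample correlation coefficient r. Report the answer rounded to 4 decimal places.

0.7531

S_xy = nΣxy − ΣxΣy = 11·2623 − 76·305 = 28853 − 23180 = 5673
S_xx = nΣx² − (Σx)² = 11·716 − 76² = 7876 − 5776 = 2100
S_yy = nΣy² − (Σy)² = 11·10913 − 305² = 120043 − 93025 = 27018
r = S_xy / √(S_xx·S_yy) = 5673 / √(2100·27018) = 5673 / √56737800 = 5673 / 7532.4498 = 0.7531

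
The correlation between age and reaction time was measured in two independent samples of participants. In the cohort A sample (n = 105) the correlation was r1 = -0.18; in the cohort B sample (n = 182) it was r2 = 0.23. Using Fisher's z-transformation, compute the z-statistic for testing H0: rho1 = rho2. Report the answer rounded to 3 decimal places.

Fisher z-transforms: z1 = atanh(-0.18) = -0.181983, z2 = atanh(0.23) = 0.234189; difference d = -0.416172
Var(d) = 1/102 + 1/179 = 0.0098039 + 0.0055866 = 0.0153905
z = d/√Var(d) = -0.416172 / √0.0153905 = -0.416172 / 0.124058 = -3.355

-3.355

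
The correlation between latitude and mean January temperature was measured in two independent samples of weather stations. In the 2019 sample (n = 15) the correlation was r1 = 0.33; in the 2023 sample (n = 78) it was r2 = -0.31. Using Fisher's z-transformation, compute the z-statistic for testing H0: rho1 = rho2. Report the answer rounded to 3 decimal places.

Fisher z-transforms: z1 = atanh(0.33) = 0.342828, z2 = atanh(-0.31) = -0.320545; difference d = 0.663373
Var(d) = 1/12 + 1/75 = 0.0833333 + 0.0133333 = 0.0966666
z = d/√Var(d) = 0.663373 / √0.0966666 = 0.663373 / 0.310913 = 2.134

2.134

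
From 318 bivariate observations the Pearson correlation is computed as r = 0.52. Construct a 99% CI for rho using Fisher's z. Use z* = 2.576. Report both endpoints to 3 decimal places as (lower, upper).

z_r = atanh(0.52) = 0.576340;  SE = 1/√(n−3) = 1/√315 = 0.056344
z-limits: 0.576340 ± 2.576·0.056344 = 0.576340 ± 0.145142 = [0.431198, 0.721482]
ρ-limits: (tanh 0.431198, tanh 0.721482) = (0.406, 0.618)

(0.406, 0.618)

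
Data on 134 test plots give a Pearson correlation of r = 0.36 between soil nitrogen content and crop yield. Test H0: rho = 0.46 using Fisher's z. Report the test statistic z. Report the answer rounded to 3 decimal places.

Fisher z: atanh(0.36) = 0.376886, atanh(0.46) = 0.497311
z = (z_r − z_0)·√(n−3) = (0.376886 − 0.497311)·√131 = -0.120425 · 11.445523 = -1.378

-1.378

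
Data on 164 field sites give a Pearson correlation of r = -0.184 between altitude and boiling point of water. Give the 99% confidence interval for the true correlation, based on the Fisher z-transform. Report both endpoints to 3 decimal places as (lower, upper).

Fisher z: z_r = atanh(r) = ½·ln((1+(-0.184))/(1−(-0.184))) = -0.186120
SE(z) = 1/√(n−3) = 1/√161 = 0.078811
99% ⇒ z* = 2.576; margin = 2.576·0.078811 = 0.203017
CI on z-scale: (-0.389137, 0.016897)
Back-transform: tanh(-0.389137) = -0.370616, tanh(0.016897) = 0.016895

(-0.371, 0.017)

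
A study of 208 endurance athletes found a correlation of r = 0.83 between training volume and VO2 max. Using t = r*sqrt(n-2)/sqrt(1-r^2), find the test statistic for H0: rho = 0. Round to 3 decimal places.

t = r·√(n−2) / √(1−r²) with r = 0.83, n = 208
  = 0.83·√206 / √(1 − 0.6889)
  = 0.83·14.352700 / 0.557763
  = 11.912741 / 0.557763 = 21.358

21.358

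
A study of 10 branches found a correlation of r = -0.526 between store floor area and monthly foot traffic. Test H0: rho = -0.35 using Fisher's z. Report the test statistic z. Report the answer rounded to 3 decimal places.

-0.580

z_r = atanh(-0.526) = -0.584599,  z_0 = atanh(-0.35) = -0.365444
SE = 1/√(n−3) = 1/√7 = 0.377964
z = (z_r − z_0)/SE = (-0.584599 − (-0.365444)) / 0.377964 = -0.219155 / 0.377964 = -0.580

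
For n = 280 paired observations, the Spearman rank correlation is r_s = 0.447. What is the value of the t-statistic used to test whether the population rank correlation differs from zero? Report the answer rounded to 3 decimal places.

8.332

t = r_s·√(n−2) / √(1−r_s²) with r_s = 0.447, n = 280
  = 0.447·√278 / √(1 − 0.199809)
  = 0.447·16.673332 / 0.894534
  = 7.452979 / 0.894534 = 8.332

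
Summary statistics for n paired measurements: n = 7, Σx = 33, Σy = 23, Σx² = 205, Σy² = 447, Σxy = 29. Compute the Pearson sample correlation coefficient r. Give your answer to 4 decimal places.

Numerator: nΣxy − (Σx)(Σy) = 7·29 − (33)(23) = -556
Denominator: √[(nΣx²−(Σx)²)(nΣy²−(Σy)²)]
  nΣx²−(Σx)² = 7·205 − 1089 = 346;  nΣy²−(Σy)² = 7·447 − 529 = 2600
  √(346·2600) = √899600 = 948.4725
r = -556 / 948.4725 = -0.5862

-0.5862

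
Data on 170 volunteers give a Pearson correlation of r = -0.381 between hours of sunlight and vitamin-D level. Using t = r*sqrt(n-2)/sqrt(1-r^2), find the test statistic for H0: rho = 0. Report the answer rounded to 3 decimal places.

-5.341

t = r·√(n−2) / √(1−r²) with r = -0.381, n = 170
  = -0.381·√168 / √(1 − 0.145161)
  = -0.381·12.961481 / 0.924575
  = -4.938324 / 0.924575 = -5.341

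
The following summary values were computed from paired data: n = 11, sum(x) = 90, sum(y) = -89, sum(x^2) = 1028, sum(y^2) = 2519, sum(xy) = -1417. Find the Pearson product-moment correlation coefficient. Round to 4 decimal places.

Numerator: nΣxy − (Σx)(Σy) = 11·(-1417) − (90)(-89) = -7577
Denominator: √[(nΣx²−(Σx)²)(nΣy²−(Σy)²)]
  nΣx²−(Σx)² = 11·1028 − 8100 = 3208;  nΣy²−(Σy)² = 11·2519 − 7921 = 19788
  √(3208·19788) = √63479904 = 7967.4277
r = -7577 / 7967.4277 = -0.9510

-0.9510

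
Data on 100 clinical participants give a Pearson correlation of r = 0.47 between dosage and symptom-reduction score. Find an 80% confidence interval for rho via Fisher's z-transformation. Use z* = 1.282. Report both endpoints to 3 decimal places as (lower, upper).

z_r = atanh(0.47) = 0.510070;  SE = 1/√(n−3) = 1/√97 = 0.101535
z-limits: 0.510070 ± 1.282·0.101535 = 0.510070 ± 0.130168 = [0.379902, 0.640238]
ρ-limits: (tanh 0.379902, tanh 0.640238) = (0.363, 0.565)

(0.363, 0.565)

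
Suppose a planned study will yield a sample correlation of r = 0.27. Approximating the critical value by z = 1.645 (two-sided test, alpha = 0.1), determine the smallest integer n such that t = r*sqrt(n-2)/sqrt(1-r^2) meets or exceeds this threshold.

37

r√(n−2)/√(1−r²) ≥ 1.645  ⇔  n−2 ≥ (1.645)²·(1−r²)/r²
(1−r²)/r² = (1−0.0729)/0.0729 = 12.7174
n ≥ 2 + 2.706025·12.7174 = 2 + 34.4136 = 36.4136
⌈36.4136⌉ = 37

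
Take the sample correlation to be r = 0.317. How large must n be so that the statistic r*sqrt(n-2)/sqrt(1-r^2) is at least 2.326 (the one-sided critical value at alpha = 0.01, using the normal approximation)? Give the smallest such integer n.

51

r√(n−2)/√(1−r²) ≥ 2.326  ⇔  n−2 ≥ (2.326)²·(1−r²)/r²
(1−r²)/r² = (1−0.100489)/0.100489 = 8.9513
n ≥ 2 + 5.410276·8.9513 = 2 + 48.4290 = 50.4290
⌈50.4290⌉ = 51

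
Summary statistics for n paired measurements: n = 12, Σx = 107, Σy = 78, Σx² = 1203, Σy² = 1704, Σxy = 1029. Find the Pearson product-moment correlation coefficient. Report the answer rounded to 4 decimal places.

S_xy = nΣxy − ΣxΣy = 12·1029 − 107·78 = 12348 − 8346 = 4002
S_xx = nΣx² − (Σx)² = 12·1203 − 107² = 14436 − 11449 = 2987
S_yy = nΣy² − (Σy)² = 12·1704 − 78² = 20448 − 6084 = 14364
r = S_xy / √(S_xx·S_yy) = 4002 / √(2987·14364) = 4002 / √42905268 = 4002 / 6550.2113 = 0.6110

0.6110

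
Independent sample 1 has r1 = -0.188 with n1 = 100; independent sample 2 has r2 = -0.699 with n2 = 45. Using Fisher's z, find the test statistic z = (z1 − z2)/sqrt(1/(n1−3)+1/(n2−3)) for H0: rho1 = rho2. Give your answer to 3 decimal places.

z1 = atanh(-0.188) = -0.190263,  z2 = atanh(-0.699) = -0.865342
SE = √(1/(n1−3) + 1/(n2−3)) = √(1/97 + 1/42) = √(0.0103093 + 0.0238095) = √0.0341188 = 0.184713
z = (z1 − z2)/SE = (-0.190263 − (-0.865342)) / 0.184713 = 0.675079 / 0.184713 = 3.655

3.655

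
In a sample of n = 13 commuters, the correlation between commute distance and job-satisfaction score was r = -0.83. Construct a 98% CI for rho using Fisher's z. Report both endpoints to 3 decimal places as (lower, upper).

Fisher z: z_r = atanh(r) = ½·ln((1+(-0.83))/(1−(-0.83))) = -1.188136
SE(z) = 1/√(n−3) = 1/√10 = 0.316228
98% ⇒ z* = 2.326; margin = 2.326·0.316228 = 0.735546
CI on z-scale: (-1.923682, -0.452590)
Back-transform: tanh(-1.923682) = -0.958220, tanh(-0.452590) = -0.424026

(-0.958, -0.424)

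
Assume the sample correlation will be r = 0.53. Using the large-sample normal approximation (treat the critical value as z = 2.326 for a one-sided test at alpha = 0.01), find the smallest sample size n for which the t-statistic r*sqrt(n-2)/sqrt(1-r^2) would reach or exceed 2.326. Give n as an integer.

r√(n−2)/√(1−r²) ≥ 2.326  ⇔  n−2 ≥ (2.326)²·(1−r²)/r²
(1−r²)/r² = (1−0.2809)/0.2809 = 2.5600
n ≥ 2 + 5.410276·2.5600 = 2 + 13.8503 = 15.8503
⌈15.8503⌉ = 16

16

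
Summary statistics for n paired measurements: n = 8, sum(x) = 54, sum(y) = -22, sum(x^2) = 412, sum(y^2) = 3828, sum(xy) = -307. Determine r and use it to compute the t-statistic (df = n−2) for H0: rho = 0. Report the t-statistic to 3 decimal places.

S_xy = nΣxy − ΣxΣy = 8·(-307) − 54·(-22) = -2456 − (-1188) = -1268
S_xx = nΣx² − (Σx)² = 8·412 − 54² = 3296 − 2916 = 380
S_yy = nΣy² − (Σy)² = 8·3828 − (-22)² = 30624 − 484 = 30140
r = S_xy / √(S_xx·S_yy) = -1268 / √(380·30140) = -1268 / √11453200 = -1268 / 3384.2577 = -0.3747
t = r·√(n−2)/√(1−r²) = -0.3747·√6 / √(1−0.140400) = -0.917824 / 0.927146 = -0.990

-0.990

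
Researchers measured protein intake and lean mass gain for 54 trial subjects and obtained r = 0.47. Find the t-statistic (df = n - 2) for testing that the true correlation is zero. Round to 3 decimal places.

1 − r² = 1 − 0.2209 = 0.7791;  √(1−r²) = 0.882666
√(n−2) = √52 = 7.211103
t = r·√(n−2)/√(1−r²) = 0.47 · 7.211103 / 0.882666 = 3.840

3.840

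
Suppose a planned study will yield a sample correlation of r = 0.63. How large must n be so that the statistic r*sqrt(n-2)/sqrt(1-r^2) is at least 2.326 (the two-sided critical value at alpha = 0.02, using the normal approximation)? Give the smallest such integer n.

11

r√(n−2)/√(1−r²) ≥ 2.326  ⇔  n−2 ≥ (2.326)²·(1−r²)/r²
(1−r²)/r² = (1−0.3969)/0.3969 = 1.5195
n ≥ 2 + 5.410276·1.5195 = 2 + 8.2209 = 10.2209
⌈10.2209⌉ = 11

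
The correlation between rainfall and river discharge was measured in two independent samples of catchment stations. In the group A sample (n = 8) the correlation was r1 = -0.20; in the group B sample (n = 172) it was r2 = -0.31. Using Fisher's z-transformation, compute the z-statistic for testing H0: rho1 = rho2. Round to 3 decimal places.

z1 = atanh(-0.20) = -0.202733,  z2 = atanh(-0.31) = -0.320545
SE = √(1/(n1−3) + 1/(n2−3)) = √(1/5 + 1/169) = √(0.2000000 + 0.0059172) = √0.2059172 = 0.453781
z = (z1 − z2)/SE = (-0.202733 − (-0.320545)) / 0.453781 = 0.117812 / 0.453781 = 0.260

0.260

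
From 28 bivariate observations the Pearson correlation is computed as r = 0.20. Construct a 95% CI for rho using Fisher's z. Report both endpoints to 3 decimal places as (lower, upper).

(-0.187, 0.533)

Fisher z: z_r = atanh(r) = ½·ln((1+0.20)/(1−0.20)) = 0.202733
SE(z) = 1/√(n−3) = 1/√25 = 0.200000
95% ⇒ z* = 1.960; margin = 1.960·0.200000 = 0.392000
CI on z-scale: (-0.189267, 0.594733)
Back-transform: tanh(-0.189267) = -0.187039, tanh(0.594733) = 0.533291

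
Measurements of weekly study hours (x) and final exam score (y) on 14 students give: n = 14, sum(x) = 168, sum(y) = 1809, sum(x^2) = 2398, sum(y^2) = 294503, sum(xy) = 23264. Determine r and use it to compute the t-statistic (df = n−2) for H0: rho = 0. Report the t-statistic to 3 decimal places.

1.182

Numerator: nΣxy − (Σx)(Σy) = 14·23264 − (168)(1809) = 21784
Denominator: √[(nΣx²−(Σx)²)(nΣy²−(Σy)²)]
  nΣx²−(Σx)² = 14·2398 − 28224 = 5348;  nΣy²−(Σy)² = 14·294503 − 3272481 = 850561
  √(5348·850561) = √4548800228 = 67444.7939
r = 21784 / 67444.7939 = 0.3230
t = r·√(n−2)/√(1−r²) = 0.3230·√12 / √(1−0.104329) = 1.118905 / 0.946399 = 1.182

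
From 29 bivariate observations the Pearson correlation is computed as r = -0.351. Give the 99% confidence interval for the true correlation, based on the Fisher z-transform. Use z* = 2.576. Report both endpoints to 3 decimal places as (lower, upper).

z_r = atanh(-0.351) = -0.366584;  SE = 1/√(n−3) = 1/√26 = 0.196116
z-limits: -0.366584 ± 2.576·0.196116 = -0.366584 ± 0.505195 = [-0.871779, 0.138611]
ρ-limits: (tanh -0.871779, tanh 0.138611) = (-0.702, 0.138)

(-0.702, 0.138)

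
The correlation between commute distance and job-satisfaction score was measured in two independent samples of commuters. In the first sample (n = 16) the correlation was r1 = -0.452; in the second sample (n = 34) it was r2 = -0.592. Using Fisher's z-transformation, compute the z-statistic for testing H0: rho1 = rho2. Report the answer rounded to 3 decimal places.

0.586

Fisher z-transforms: z1 = atanh(-0.452) = -0.487211, z2 = atanh(-0.592) = -0.680740; difference d = 0.193529
Var(d) = 1/13 + 1/31 = 0.0769231 + 0.0322581 = 0.1091812
z = d/√Var(d) = 0.193529 / √0.1091812 = 0.193529 / 0.330426 = 0.586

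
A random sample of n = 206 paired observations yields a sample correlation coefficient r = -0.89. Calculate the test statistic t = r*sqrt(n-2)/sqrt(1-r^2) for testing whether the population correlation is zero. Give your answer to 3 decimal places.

t = r·√(n−2) / √(1−r²) with r = -0.89, n = 206
  = -0.89·√204 / √(1 − 0.7921)
  = -0.89·14.282857 / 0.455961
  = -12.711743 / 0.455961 = -27.879

-27.879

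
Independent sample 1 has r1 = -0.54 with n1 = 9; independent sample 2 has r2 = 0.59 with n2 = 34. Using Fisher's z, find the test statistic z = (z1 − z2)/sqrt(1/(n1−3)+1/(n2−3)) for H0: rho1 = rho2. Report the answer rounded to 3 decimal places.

-2.874

z1 = atanh(-0.54) = -0.604156,  z2 = atanh(0.59) = 0.677666
SE = √(1/(n1−3) + 1/(n2−3)) = √(1/6 + 1/31) = √(0.1666667 + 0.0322581) = √0.1989248 = 0.446010
z = (z1 − z2)/SE = (-0.604156 − 0.677666) / 0.446010 = -1.281822 / 0.446010 = -2.874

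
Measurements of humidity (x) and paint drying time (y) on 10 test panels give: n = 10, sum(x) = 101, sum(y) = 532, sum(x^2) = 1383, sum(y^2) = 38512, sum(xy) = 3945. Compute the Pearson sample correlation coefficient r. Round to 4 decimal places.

Numerator: nΣxy − (Σx)(Σy) = 10·3945 − (101)(532) = -14282
Denominator: √[(nΣx²−(Σx)²)(nΣy²−(Σy)²)]
  nΣx²−(Σx)² = 10·1383 − 10201 = 3629;  nΣy²−(Σy)² = 10·38512 − 283024 = 102096
  √(3629·102096) = √370506384 = 19248.5424
r = -14282 / 19248.5424 = -0.7420

-0.7420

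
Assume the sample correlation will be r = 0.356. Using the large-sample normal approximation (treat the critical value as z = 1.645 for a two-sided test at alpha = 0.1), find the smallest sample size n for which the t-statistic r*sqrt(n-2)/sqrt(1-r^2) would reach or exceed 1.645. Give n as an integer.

r√(n−2)/√(1−r²) ≥ 1.645  ⇔  n−2 ≥ (1.645)²·(1−r²)/r²
(1−r²)/r² = (1−0.126736)/0.126736 = 6.8904
n ≥ 2 + 2.706025·6.8904 = 2 + 18.6456 = 20.6456
⌈20.6456⌉ = 21

21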